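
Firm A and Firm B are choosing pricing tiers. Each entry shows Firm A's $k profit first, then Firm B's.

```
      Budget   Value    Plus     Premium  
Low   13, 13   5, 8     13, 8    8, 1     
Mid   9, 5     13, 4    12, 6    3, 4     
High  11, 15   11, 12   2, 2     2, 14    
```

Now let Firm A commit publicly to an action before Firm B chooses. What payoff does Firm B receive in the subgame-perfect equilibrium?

Work backward from Firm B's decision.
- Low: BR = Budget, leader payoff 13.
- Mid: BR = Plus, leader payoff 12.
- High: BR = Budget, leader payoff 11.
Among 13, 12, 11, the best is 13 at Low. Subgame-perfect outcome: (Low, Budget) with payoffs (13, 13).

13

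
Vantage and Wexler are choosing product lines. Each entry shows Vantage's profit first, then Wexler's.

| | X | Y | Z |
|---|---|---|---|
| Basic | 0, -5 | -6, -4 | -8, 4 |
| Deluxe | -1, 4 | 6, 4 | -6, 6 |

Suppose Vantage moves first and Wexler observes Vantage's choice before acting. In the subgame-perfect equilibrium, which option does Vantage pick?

Solve by backward induction (Vantage leads).
- Basic → Wexler plays Z (best of -5, -4, 4); Vantage gets -8.
- Deluxe → Wexler plays Z (best of 4, 4, 6); Vantage gets -6.
Among -8, -6, the best is -6 at Deluxe. Subgame-perfect outcome: (Deluxe, Z) with payoffs (-6, 6).

Deluxe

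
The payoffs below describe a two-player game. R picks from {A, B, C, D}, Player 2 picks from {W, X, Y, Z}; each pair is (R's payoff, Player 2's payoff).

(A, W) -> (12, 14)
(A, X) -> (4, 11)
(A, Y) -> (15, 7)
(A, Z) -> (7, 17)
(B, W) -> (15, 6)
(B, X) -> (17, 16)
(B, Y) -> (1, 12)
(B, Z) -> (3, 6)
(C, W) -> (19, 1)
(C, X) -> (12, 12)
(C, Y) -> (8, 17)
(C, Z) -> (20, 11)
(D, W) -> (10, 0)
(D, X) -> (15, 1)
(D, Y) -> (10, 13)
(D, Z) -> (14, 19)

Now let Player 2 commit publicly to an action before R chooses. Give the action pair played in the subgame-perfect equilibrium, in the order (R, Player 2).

Solve by backward induction (Player 2 leads).
- W: BR = C, leader payoff 1.
- X: BR = B, leader payoff 16.
- Y: BR = A, leader payoff 7.
- Z: BR = C, leader payoff 11.
Among 1, 16, 7, 11, the best is 16 at X. Subgame-perfect outcome: (B, X) with payoffs (17, 16).

(B, X)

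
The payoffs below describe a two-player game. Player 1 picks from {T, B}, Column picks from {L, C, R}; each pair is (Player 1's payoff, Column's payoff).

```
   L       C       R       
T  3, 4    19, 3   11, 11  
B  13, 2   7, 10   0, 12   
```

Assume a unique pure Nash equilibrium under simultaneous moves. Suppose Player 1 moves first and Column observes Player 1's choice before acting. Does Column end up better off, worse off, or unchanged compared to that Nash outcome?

unchanged

Column best-responds to each possible Player 1 move:
- T: Column compares 4, 3, 11 and picks R; Player 1 would get 11.
- B: Column compares 2, 10, 12 and picks R; Player 1 would get 0.
Maximizing over 11, 0, Player 1 chooses T. Subgame-perfect outcome: (T, R) with payoffs (11, 11).
Now find the simultaneous Nash equilibrium.
Player 1's best replies: L→B; C→T; R→T.
Column's best replies: T→R; B→R.
The unique mutual best reply is (T, R), giving (11, 11).
Column earns 11 sequentially versus 11 at the Nash outcome: unchanged.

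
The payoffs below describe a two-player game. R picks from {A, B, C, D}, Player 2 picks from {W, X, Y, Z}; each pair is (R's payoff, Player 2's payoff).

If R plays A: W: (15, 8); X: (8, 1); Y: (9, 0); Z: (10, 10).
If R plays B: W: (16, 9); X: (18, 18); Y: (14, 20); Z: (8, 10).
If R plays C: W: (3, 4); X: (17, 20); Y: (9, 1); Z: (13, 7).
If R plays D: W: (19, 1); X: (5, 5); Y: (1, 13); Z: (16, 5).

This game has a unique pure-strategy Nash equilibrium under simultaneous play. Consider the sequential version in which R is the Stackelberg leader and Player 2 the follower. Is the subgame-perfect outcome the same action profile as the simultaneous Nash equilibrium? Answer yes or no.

no

Work backward from Player 2's decision.
- A → Player 2 plays Z (best of 8, 1, 0, 10); R gets 10.
- B → Player 2 plays Y (best of 9, 18, 20, 10); R gets 14.
- C → Player 2 plays X (best of 4, 20, 1, 7); R gets 17.
- D → Player 2 plays Y (best of 1, 5, 13, 5); R gets 1.
R's induced payoffs are 10, 14, 17, 1, so R commits to C. Subgame-perfect outcome: (C, X) with payoffs (17, 20).
Now find the simultaneous Nash equilibrium.
R's best replies: W→D; X→B; Y→B; Z→D.
Player 2's best replies: A→Z; B→Y; C→X; D→Y.
Only (B, Y) has each player best-responding; Nash payoffs (14, 20).
Sequential outcome (C, X) differs from the Nash profile (B, Y).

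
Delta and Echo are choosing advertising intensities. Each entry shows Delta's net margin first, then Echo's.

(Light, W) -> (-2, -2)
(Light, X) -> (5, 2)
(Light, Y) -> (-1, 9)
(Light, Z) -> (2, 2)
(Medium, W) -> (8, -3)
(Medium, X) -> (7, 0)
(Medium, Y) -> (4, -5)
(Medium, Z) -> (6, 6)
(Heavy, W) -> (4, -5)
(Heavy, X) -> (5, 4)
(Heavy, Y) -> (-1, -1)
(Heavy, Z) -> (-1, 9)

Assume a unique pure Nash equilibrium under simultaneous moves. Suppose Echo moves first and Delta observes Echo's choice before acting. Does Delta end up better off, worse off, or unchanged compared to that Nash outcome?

unchanged

Solve by backward induction (Echo leads).
- W: BR = Medium, leader payoff -3.
- X: BR = Medium, leader payoff 0.
- Y: BR = Medium, leader payoff -5.
- Z: BR = Medium, leader payoff 6.
Echo's induced payoffs are -3, 0, -5, 6, so Echo commits to Z. Subgame-perfect outcome: (Medium, Z) with payoffs (6, 6).
Under simultaneous play:
Delta's best replies: W→Medium; X→Medium; Y→Medium; Z→Medium.
Echo's best replies: Light→Y; Medium→Z; Heavy→Z.
The unique mutual best reply is (Medium, Z), giving (6, 6).
Delta earns 6 sequentially versus 6 at the Nash outcome: unchanged.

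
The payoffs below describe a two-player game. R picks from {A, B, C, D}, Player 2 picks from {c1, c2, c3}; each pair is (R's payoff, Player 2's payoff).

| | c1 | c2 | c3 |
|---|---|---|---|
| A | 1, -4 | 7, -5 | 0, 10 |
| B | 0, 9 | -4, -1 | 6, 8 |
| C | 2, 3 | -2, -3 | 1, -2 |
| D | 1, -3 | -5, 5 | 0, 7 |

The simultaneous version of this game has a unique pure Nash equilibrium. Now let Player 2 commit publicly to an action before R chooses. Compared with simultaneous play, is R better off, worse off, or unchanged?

better off

Backward induction with Player 2 moving first.
- c1: R compares 1, 0, 2, 1 and picks C; Player 2 would get 3.
- c2: R compares 7, -4, -2, -5 and picks A; Player 2 would get -5.
- c3: R compares 0, 6, 1, 0 and picks B; Player 2 would get 8.
Maximizing over 3, -5, 8, Player 2 chooses c3. Subgame-perfect outcome: (B, c3) with payoffs (6, 8).
Under simultaneous play:
R's best replies: c1→C; c2→A; c3→B.
Player 2's best replies: A→c3; B→c1; C→c1; D→c3.
The unique mutual best reply is (C, c1), giving (2, 3).
R earns 6 sequentially versus 2 at the Nash outcome: better off.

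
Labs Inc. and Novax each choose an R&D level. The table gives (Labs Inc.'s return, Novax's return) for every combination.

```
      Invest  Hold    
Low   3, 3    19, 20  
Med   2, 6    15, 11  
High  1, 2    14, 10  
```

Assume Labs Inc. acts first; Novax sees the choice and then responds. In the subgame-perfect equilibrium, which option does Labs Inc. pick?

Solve by backward induction (Labs Inc. leads).
- Low → Novax plays Hold (best of 3, 20); Labs Inc. gets 19.
- Med → Novax plays Hold (best of 6, 11); Labs Inc. gets 15.
- High → Novax plays Hold (best of 2, 10); Labs Inc. gets 14.
Labs Inc.'s induced payoffs are 19, 15, 14, so Labs Inc. commits to Low. Subgame-perfect outcome: (Low, Hold) with payoffs (19, 20).

Low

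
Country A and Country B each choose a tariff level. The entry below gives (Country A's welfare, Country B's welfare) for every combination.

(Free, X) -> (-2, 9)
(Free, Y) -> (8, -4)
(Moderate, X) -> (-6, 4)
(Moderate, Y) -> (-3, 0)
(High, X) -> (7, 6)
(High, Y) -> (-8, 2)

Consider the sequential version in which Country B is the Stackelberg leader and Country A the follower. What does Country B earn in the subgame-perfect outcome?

6

Solve by backward induction (Country B leads).
- X: BR = High, leader payoff 6.
- Y: BR = Free, leader payoff -4.
Country B's induced payoffs are 6, -4, so Country B commits to X. Subgame-perfect outcome: (High, X) with payoffs (7, 6).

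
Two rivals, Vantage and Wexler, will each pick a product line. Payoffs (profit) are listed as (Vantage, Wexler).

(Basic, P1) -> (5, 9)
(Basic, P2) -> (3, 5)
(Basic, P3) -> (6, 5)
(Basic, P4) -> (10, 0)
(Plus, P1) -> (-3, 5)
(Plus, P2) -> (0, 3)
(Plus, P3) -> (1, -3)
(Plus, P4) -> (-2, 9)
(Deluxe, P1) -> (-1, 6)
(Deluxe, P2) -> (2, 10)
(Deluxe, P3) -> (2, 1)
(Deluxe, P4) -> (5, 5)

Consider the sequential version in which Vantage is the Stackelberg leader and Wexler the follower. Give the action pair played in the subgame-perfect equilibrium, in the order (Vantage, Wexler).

Work backward from Wexler's decision.
- Basic: Wexler compares 9, 5, 5, 0 and picks P1; Vantage would get 5.
- Plus: Wexler compares 5, 3, -3, 9 and picks P4; Vantage would get -2.
- Deluxe: Wexler compares 6, 10, 1, 5 and picks P2; Vantage would get 2.
Among 5, -2, 2, the best is 5 at Basic. Subgame-perfect outcome: (Basic, P1) with payoffs (5, 9).

(Basic, P1)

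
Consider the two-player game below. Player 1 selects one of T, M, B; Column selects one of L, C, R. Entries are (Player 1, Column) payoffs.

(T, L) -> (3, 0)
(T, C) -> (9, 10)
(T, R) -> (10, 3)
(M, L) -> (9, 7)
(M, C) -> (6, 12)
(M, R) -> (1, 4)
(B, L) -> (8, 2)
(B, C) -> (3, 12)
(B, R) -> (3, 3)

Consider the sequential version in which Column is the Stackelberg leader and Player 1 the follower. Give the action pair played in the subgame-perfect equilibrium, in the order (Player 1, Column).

Work backward from Player 1's decision.
- L → Player 1 plays M (best of 3, 9, 8); Column gets 7.
- C → Player 1 plays T (best of 9, 6, 3); Column gets 10.
- R → Player 1 plays T (best of 10, 1, 3); Column gets 3.
Column's induced payoffs are 7, 10, 3, so Column commits to C. Subgame-perfect outcome: (T, C) with payoffs (9, 10).

(T, C)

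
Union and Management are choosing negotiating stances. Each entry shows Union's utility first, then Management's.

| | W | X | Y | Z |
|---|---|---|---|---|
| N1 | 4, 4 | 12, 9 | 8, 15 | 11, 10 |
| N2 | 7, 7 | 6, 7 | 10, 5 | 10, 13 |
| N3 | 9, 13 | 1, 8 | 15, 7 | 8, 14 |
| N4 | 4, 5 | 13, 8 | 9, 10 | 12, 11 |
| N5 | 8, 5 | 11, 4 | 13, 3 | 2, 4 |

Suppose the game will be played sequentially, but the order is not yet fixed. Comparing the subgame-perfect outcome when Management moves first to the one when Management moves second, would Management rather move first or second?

first

If Union leads: Management's best replies are N1→Y, N2→Z, N3→Z, N4→Z, N5→W; Union's induced payoffs 8, 10, 8, 12, 8; outcome (N4, Z), payoffs (12, 11).
If Management leads: Union's best replies are W→N3, X→N4, Y→N3, Z→N4; Management's induced payoffs 13, 8, 7, 11; outcome (N3, W), payoffs (9, 13).
Management gets 13 moving first and 11 moving second, so Management prefers to move first.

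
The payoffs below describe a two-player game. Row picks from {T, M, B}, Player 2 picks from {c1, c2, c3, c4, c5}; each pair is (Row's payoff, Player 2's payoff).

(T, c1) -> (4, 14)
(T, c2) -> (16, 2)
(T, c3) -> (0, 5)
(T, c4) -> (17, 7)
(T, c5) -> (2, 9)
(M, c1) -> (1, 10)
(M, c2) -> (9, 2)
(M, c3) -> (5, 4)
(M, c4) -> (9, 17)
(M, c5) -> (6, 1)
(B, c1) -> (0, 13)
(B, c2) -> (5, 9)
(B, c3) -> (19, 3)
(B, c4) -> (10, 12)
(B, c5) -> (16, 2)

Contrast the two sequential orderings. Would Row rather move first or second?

first

If Row leads: Player 2's best replies are T→c1, M→c4, B→c1; Row's induced payoffs 4, 9, 0; outcome (M, c4), payoffs (9, 17).
If Player 2 leads: Row's best replies are c1→T, c2→T, c3→B, c4→T, c5→B; Player 2's induced payoffs 14, 2, 3, 7, 2; outcome (T, c1), payoffs (4, 14).
Row gets 9 moving first and 4 moving second, so Row prefers to move first.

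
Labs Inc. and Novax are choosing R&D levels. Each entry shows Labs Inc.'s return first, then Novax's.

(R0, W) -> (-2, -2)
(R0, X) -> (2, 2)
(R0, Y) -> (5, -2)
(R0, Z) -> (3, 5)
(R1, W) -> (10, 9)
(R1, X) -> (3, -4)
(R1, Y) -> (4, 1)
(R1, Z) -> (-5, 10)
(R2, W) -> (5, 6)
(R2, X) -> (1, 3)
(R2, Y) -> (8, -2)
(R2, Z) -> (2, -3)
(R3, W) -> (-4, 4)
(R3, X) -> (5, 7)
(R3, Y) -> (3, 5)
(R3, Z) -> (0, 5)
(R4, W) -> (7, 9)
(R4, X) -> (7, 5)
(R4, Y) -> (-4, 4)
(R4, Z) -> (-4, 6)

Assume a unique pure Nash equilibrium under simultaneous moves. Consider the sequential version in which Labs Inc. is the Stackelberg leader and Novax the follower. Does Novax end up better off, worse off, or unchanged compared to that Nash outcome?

better off

Solve by backward induction (Labs Inc. leads).
- R0: BR = Z, leader payoff 3.
- R1: BR = Z, leader payoff -5.
- R2: BR = W, leader payoff 5.
- R3: BR = X, leader payoff 5.
- R4: BR = W, leader payoff 7.
Maximizing over 3, -5, 5, 5, 7, Labs Inc. chooses R4. Subgame-perfect outcome: (R4, W) with payoffs (7, 9).
Under simultaneous play:
Labs Inc.'s best replies: W→R1; X→R4; Y→R2; Z→R0.
Novax's best replies: R0→Z; R1→Z; R2→W; R3→X; R4→W.
Only (R0, Z) has each player best-responding; Nash payoffs (3, 5).
Novax earns 9 sequentially versus 5 at the Nash outcome: better off.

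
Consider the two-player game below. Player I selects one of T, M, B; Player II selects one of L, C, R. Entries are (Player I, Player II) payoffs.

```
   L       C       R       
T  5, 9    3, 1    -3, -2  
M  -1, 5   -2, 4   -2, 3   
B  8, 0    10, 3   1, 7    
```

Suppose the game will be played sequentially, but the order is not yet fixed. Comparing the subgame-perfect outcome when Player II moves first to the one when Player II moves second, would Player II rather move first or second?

second

If Player I leads: Player II's best replies are T→L, M→L, B→R; Player I's induced payoffs 5, -1, 1; outcome (T, L), payoffs (5, 9).
If Player II leads: Player I's best replies are L→B, C→B, R→B; Player II's induced payoffs 0, 3, 7; outcome (B, R), payoffs (1, 7).
Player II gets 7 moving first and 9 moving second, so Player II prefers to move second.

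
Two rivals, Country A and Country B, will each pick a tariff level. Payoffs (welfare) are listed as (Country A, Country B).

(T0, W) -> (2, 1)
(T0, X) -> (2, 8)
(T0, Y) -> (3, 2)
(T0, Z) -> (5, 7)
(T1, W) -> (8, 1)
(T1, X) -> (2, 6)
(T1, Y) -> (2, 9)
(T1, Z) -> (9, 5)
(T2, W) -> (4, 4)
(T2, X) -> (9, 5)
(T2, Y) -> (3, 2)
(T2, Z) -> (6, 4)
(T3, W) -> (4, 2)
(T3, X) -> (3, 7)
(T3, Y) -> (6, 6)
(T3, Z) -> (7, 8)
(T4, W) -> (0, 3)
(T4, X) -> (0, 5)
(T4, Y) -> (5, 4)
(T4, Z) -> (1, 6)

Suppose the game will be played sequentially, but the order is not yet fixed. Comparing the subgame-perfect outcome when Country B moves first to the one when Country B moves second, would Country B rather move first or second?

If Country A leads: Country B's best replies are T0→X, T1→Y, T2→X, T3→Z, T4→Z; Country A's induced payoffs 2, 2, 9, 7, 1; outcome (T2, X), payoffs (9, 5).
If Country B leads: Country A's best replies are W→T1, X→T2, Y→T3, Z→T1; Country B's induced payoffs 1, 5, 6, 5; outcome (T3, Y), payoffs (6, 6).
Country B gets 6 moving first and 5 moving second, so Country B prefers to move first.

first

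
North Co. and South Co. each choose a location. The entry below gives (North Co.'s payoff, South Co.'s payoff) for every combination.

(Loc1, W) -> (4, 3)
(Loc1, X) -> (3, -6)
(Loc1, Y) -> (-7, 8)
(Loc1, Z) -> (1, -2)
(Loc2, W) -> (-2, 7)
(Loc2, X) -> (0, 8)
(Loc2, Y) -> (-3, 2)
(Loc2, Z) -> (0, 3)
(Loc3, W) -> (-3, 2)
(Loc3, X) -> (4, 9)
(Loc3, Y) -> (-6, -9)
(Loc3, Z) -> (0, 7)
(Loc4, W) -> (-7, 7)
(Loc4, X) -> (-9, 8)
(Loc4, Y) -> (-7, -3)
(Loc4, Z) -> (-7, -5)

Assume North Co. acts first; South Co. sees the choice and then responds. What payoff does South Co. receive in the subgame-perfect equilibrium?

9

South Co. best-responds to each possible North Co. move:
- Loc1: BR = Y, leader payoff -7.
- Loc2: BR = X, leader payoff 0.
- Loc3: BR = X, leader payoff 4.
- Loc4: BR = X, leader payoff -9.
North Co.'s induced payoffs are -7, 0, 4, -9, so North Co. commits to Loc3. Subgame-perfect outcome: (Loc3, X) with payoffs (4, 9).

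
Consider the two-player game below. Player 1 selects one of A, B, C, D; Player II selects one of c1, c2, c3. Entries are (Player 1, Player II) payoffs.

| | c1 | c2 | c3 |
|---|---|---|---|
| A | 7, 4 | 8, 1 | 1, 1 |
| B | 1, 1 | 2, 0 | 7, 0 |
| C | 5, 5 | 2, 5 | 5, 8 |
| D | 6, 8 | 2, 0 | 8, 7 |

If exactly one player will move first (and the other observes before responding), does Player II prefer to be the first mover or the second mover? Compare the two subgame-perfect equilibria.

first

If Player 1 leads: Player II's best replies are A→c1, B→c1, C→c3, D→c1; Player 1's induced payoffs 7, 1, 5, 6; outcome (A, c1), payoffs (7, 4).
If Player II leads: Player 1's best replies are c1→A, c2→A, c3→D; Player II's induced payoffs 4, 1, 7; outcome (D, c3), payoffs (8, 7).
Player II gets 7 moving first and 4 moving second, so Player II prefers to move first.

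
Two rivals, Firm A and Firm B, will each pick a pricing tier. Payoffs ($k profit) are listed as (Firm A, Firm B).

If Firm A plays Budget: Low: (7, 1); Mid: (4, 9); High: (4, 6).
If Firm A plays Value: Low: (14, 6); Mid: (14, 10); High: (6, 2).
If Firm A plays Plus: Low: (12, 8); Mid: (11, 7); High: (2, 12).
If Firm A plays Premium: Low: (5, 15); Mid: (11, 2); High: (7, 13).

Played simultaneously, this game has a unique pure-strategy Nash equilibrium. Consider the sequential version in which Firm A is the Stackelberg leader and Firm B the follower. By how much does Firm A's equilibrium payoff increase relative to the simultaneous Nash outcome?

0

Solve by backward induction (Firm A leads).
- Budget: BR = Mid, leader payoff 4.
- Value: BR = Mid, leader payoff 14.
- Plus: BR = High, leader payoff 2.
- Premium: BR = Low, leader payoff 5.
Firm A's induced payoffs are 4, 14, 2, 5, so Firm A commits to Value. Subgame-perfect outcome: (Value, Mid) with payoffs (14, 10).
Now find the simultaneous Nash equilibrium.
Firm A's best replies: Low→Value; Mid→Value; High→Premium.
Firm B's best replies: Budget→Mid; Value→Mid; Plus→High; Premium→Low.
The unique mutual best reply is (Value, Mid), giving (14, 10).
Firm A's commitment gain: 14 − 14 = 0.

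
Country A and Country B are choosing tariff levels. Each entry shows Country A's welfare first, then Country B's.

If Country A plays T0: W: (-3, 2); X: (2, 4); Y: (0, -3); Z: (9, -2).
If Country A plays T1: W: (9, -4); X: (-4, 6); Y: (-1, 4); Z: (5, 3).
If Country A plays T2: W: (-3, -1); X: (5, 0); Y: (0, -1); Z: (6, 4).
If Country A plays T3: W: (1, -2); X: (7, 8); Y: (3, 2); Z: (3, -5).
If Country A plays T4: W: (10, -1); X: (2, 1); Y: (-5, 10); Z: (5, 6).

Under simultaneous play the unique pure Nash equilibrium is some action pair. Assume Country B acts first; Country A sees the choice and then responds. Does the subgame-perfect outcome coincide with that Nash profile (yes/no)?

yes

Work backward from Country A's decision.
- W: BR = T4, leader payoff -1.
- X: BR = T3, leader payoff 8.
- Y: BR = T3, leader payoff 2.
- Z: BR = T0, leader payoff -2.
Country B's induced payoffs are -1, 8, 2, -2, so Country B commits to X. Subgame-perfect outcome: (T3, X) with payoffs (7, 8).
Now find the simultaneous Nash equilibrium.
Country A's best replies: W→T4; X→T3; Y→T3; Z→T0.
Country B's best replies: T0→X; T1→X; T2→Z; T3→X; T4→Y.
The unique mutual best reply is (T3, X), giving (7, 8).
Sequential outcome (T3, X) coincides with the Nash profile (T3, X).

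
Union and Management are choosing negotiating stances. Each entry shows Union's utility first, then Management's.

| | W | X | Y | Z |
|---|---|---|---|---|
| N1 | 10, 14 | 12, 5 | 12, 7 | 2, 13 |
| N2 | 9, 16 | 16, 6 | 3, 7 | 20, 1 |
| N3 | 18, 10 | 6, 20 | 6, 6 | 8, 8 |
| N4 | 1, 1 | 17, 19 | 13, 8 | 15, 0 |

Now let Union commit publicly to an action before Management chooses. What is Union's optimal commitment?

Backward induction with Union moving first.
- N1: Management compares 14, 5, 7, 13 and picks W; Union would get 10.
- N2: Management compares 16, 6, 7, 1 and picks W; Union would get 9.
- N3: Management compares 10, 20, 6, 8 and picks X; Union would get 6.
- N4: Management compares 1, 19, 8, 0 and picks X; Union would get 17.
Maximizing over 10, 9, 6, 17, Union chooses N4. Subgame-perfect outcome: (N4, X) with payoffs (17, 19).

N4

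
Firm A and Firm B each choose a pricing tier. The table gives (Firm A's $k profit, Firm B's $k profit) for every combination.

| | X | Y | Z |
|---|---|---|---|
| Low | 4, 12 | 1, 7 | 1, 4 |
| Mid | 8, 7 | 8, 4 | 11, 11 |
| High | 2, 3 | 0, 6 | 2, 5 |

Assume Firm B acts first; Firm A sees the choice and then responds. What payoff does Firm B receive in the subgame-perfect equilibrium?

11

Solve by backward induction (Firm B leads).
- X: Firm A compares 4, 8, 2 and picks Mid; Firm B would get 7.
- Y: Firm A compares 1, 8, 0 and picks Mid; Firm B would get 4.
- Z: Firm A compares 1, 11, 2 and picks Mid; Firm B would get 11.
Among 7, 4, 11, the best is 11 at Z. Subgame-perfect outcome: (Mid, Z) with payoffs (11, 11).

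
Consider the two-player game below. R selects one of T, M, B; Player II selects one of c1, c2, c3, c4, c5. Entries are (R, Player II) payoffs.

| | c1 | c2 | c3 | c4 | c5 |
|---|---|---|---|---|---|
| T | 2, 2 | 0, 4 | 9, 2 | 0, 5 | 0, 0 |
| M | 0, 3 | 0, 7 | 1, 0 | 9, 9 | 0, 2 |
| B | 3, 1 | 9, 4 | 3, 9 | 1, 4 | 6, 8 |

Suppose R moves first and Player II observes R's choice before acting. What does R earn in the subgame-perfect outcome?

Player II best-responds to each possible R move:
- T: BR = c4, leader payoff 0.
- M: BR = c4, leader payoff 9.
- B: BR = c3, leader payoff 3.
Among 0, 9, 3, the best is 9 at M. Subgame-perfect outcome: (M, c4) with payoffs (9, 9).

9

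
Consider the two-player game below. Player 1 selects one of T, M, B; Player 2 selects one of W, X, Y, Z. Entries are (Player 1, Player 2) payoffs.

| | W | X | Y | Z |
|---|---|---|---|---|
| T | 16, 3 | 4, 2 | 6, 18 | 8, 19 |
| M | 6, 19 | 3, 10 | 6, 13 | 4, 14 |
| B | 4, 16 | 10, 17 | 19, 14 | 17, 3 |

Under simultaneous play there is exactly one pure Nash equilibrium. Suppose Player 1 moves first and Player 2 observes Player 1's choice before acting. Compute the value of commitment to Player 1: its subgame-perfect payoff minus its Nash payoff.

0

Player 2 best-responds to each possible Player 1 move:
- T: BR = Z, leader payoff 8.
- M: BR = W, leader payoff 6.
- B: BR = X, leader payoff 10.
Among 8, 6, 10, the best is 10 at B. Subgame-perfect outcome: (B, X) with payoffs (10, 17).
Under simultaneous play:
Player 1's best replies: W→T; X→B; Y→B; Z→B.
Player 2's best replies: T→Z; M→W; B→X.
The unique mutual best reply is (B, X), giving (10, 17).
Player 1's commitment gain: 10 − 10 = 0.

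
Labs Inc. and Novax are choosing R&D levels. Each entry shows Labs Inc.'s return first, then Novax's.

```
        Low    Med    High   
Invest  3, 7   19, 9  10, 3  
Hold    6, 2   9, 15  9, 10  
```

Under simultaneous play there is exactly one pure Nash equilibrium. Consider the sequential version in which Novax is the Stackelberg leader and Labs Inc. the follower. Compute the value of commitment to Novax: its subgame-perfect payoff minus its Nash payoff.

Solve by backward induction (Novax leads).
- Low: Labs Inc. compares 3, 6 and picks Hold; Novax would get 2.
- Med: Labs Inc. compares 19, 9 and picks Invest; Novax would get 9.
- High: Labs Inc. compares 10, 9 and picks Invest; Novax would get 3.
Maximizing over 2, 9, 3, Novax chooses Med. Subgame-perfect outcome: (Invest, Med) with payoffs (19, 9).
Under simultaneous play:
Labs Inc.'s best replies: Low→Hold; Med→Invest; High→Invest.
Novax's best replies: Invest→Med; Hold→Med.
Only (Invest, Med) has each player best-responding; Nash payoffs (19, 9).
Novax's commitment gain: 9 − 9 = 0.

0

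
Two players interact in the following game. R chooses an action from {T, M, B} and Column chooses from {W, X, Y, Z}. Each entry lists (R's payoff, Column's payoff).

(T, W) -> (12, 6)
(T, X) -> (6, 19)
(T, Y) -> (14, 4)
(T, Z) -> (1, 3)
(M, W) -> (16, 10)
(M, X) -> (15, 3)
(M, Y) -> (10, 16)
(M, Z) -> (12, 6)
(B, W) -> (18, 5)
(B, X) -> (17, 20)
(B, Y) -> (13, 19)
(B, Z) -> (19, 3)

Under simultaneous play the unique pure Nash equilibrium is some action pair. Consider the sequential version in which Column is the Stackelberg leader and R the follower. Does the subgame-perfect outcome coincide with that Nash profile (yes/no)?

Backward induction with Column moving first.
- W → R plays B (best of 12, 16, 18); Column gets 5.
- X → R plays B (best of 6, 15, 17); Column gets 20.
- Y → R plays T (best of 14, 10, 13); Column gets 4.
- Z → R plays B (best of 1, 12, 19); Column gets 3.
Column's induced payoffs are 5, 20, 4, 3, so Column commits to X. Subgame-perfect outcome: (B, X) with payoffs (17, 20).
Now find the simultaneous Nash equilibrium.
R's best replies: W→B; X→B; Y→T; Z→B.
Column's best replies: T→X; M→Y; B→X.
The unique mutual best reply is (B, X), giving (17, 20).
Sequential outcome (B, X) coincides with the Nash profile (B, X).

yes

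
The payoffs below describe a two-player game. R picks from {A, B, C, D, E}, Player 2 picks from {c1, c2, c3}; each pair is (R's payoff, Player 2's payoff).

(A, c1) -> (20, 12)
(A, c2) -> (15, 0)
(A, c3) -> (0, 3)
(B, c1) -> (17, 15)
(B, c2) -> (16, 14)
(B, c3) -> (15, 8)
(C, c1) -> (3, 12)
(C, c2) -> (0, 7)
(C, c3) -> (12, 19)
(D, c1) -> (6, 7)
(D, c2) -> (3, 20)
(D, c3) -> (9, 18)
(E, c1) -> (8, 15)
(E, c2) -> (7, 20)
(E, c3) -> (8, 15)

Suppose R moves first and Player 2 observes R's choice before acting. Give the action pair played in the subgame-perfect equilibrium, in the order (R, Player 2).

Backward induction with R moving first.
- A: Player 2 compares 12, 0, 3 and picks c1; R would get 20.
- B: Player 2 compares 15, 14, 8 and picks c1; R would get 17.
- C: Player 2 compares 12, 7, 19 and picks c3; R would get 12.
- D: Player 2 compares 7, 20, 18 and picks c2; R would get 3.
- E: Player 2 compares 15, 20, 15 and picks c2; R would get 7.
R's induced payoffs are 20, 17, 12, 3, 7, so R commits to A. Subgame-perfect outcome: (A, c1) with payoffs (20, 12).

(A, c1)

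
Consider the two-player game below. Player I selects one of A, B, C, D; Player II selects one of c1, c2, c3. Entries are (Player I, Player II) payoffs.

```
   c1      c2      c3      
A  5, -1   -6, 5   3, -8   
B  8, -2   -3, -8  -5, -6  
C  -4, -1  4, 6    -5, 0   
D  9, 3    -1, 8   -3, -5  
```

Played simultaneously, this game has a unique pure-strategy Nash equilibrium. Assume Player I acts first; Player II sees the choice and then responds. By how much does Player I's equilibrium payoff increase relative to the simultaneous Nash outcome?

4

Work backward from Player II's decision.
- A: Player II compares -1, 5, -8 and picks c2; Player I would get -6.
- B: Player II compares -2, -8, -6 and picks c1; Player I would get 8.
- C: Player II compares -1, 6, 0 and picks c2; Player I would get 4.
- D: Player II compares 3, 8, -5 and picks c2; Player I would get -1.
Among -6, 8, 4, -1, the best is 8 at B. Subgame-perfect outcome: (B, c1) with payoffs (8, -2).
For the simultaneous game, intersect best replies.
Player I's best replies: c1→D; c2→C; c3→A.
Player II's best replies: A→c2; B→c1; C→c2; D→c2.
Only (C, c2) has each player best-responding; Nash payoffs (4, 6).
Player I's commitment gain: 8 − 4 = 4.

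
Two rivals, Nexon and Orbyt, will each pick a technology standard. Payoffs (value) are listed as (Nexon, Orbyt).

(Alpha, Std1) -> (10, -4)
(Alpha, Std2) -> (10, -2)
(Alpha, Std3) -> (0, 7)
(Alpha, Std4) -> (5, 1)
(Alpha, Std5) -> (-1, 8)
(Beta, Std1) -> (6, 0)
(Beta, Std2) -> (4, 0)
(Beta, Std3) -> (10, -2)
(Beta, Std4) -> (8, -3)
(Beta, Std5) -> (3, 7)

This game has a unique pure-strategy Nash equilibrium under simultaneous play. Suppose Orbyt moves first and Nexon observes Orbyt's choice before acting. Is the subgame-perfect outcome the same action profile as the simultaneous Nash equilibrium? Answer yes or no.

yes

Solve by backward induction (Orbyt leads).
- Std1: Nexon compares 10, 6 and picks Alpha; Orbyt would get -4.
- Std2: Nexon compares 10, 4 and picks Alpha; Orbyt would get -2.
- Std3: Nexon compares 0, 10 and picks Beta; Orbyt would get -2.
- Std4: Nexon compares 5, 8 and picks Beta; Orbyt would get -3.
- Std5: Nexon compares -1, 3 and picks Beta; Orbyt would get 7.
Among -4, -2, -2, -3, 7, the best is 7 at Std5. Subgame-perfect outcome: (Beta, Std5) with payoffs (3, 7).
For the simultaneous game, intersect best replies.
Nexon's best replies: Std1→Alpha; Std2→Alpha; Std3→Beta; Std4→Beta; Std5→Beta.
Orbyt's best replies: Alpha→Std5; Beta→Std5.
The unique mutual best reply is (Beta, Std5), giving (3, 7).
Sequential outcome (Beta, Std5) coincides with the Nash profile (Beta, Std5).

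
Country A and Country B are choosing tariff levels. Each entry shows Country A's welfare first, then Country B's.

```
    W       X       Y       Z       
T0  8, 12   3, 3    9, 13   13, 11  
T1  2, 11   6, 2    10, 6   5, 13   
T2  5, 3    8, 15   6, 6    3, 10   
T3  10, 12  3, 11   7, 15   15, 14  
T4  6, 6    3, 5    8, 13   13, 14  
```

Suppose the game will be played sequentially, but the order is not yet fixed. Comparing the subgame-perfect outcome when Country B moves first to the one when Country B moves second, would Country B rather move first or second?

first

If Country A leads: Country B's best replies are T0→Y, T1→Z, T2→X, T3→Y, T4→Z; Country A's induced payoffs 9, 5, 8, 7, 13; outcome (T4, Z), payoffs (13, 14).
If Country B leads: Country A's best replies are W→T3, X→T2, Y→T1, Z→T3; Country B's induced payoffs 12, 15, 6, 14; outcome (T2, X), payoffs (8, 15).
Country B gets 15 moving first and 14 moving second, so Country B prefers to move first.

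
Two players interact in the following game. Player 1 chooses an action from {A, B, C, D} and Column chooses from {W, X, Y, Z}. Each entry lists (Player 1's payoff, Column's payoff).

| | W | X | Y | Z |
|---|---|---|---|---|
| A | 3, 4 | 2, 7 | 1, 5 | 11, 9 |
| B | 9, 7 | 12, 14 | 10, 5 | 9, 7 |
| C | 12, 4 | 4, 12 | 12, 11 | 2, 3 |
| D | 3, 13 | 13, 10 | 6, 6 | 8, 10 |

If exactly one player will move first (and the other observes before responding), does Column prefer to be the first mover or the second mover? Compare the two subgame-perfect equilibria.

If Player 1 leads: Column's best replies are A→Z, B→X, C→X, D→W; Player 1's induced payoffs 11, 12, 4, 3; outcome (B, X), payoffs (12, 14).
If Column leads: Player 1's best replies are W→C, X→D, Y→C, Z→A; Column's induced payoffs 4, 10, 11, 9; outcome (C, Y), payoffs (12, 11).
Column gets 11 moving first and 14 moving second, so Column prefers to move second.

second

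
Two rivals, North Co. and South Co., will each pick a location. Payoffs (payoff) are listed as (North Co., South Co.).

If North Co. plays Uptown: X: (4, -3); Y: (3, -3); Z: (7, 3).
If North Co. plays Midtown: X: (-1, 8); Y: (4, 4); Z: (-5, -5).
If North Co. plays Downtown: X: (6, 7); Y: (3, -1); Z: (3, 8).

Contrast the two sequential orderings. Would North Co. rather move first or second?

first

If North Co. leads: South Co.'s best replies are Uptown→Z, Midtown→X, Downtown→Z; North Co.'s induced payoffs 7, -1, 3; outcome (Uptown, Z), payoffs (7, 3).
If South Co. leads: North Co.'s best replies are X→Downtown, Y→Midtown, Z→Uptown; South Co.'s induced payoffs 7, 4, 3; outcome (Downtown, X), payoffs (6, 7).
North Co. gets 7 moving first and 6 moving second, so North Co. prefers to move first.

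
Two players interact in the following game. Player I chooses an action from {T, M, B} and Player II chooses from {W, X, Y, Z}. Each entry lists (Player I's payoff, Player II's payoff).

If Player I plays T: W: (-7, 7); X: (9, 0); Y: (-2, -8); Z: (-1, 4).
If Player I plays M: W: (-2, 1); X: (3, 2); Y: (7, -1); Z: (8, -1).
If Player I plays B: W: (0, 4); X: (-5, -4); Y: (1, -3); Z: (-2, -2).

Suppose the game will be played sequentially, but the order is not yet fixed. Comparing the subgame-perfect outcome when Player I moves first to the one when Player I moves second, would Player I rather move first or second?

first

If Player I leads: Player II's best replies are T→W, M→X, B→W; Player I's induced payoffs -7, 3, 0; outcome (M, X), payoffs (3, 2).
If Player II leads: Player I's best replies are W→B, X→T, Y→M, Z→M; Player II's induced payoffs 4, 0, -1, -1; outcome (B, W), payoffs (0, 4).
Player I gets 3 moving first and 0 moving second, so Player I prefers to move first.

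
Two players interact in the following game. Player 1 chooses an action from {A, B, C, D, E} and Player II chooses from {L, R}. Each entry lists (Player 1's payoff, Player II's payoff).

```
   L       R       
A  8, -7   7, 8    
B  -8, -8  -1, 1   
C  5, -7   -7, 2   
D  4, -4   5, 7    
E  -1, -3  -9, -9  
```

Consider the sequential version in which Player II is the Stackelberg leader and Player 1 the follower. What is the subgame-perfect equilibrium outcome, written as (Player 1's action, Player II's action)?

(A, R)

Backward induction with Player II moving first.
- L: BR = A, leader payoff -7.
- R: BR = A, leader payoff 8.
Player II's induced payoffs are -7, 8, so Player II commits to R. Subgame-perfect outcome: (A, R) with payoffs (7, 8).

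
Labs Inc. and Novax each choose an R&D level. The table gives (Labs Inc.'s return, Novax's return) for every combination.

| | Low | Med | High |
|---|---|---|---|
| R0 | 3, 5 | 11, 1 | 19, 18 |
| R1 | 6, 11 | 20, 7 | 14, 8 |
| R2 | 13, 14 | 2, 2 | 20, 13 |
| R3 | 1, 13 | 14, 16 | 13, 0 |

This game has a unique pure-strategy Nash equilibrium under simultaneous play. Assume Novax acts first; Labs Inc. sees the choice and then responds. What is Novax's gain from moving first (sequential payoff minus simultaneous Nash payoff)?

0

Labs Inc. best-responds to each possible Novax move:
- Low → Labs Inc. plays R2 (best of 3, 6, 13, 1); Novax gets 14.
- Med → Labs Inc. plays R1 (best of 11, 20, 2, 14); Novax gets 7.
- High → Labs Inc. plays R2 (best of 19, 14, 20, 13); Novax gets 13.
Maximizing over 14, 7, 13, Novax chooses Low. Subgame-perfect outcome: (R2, Low) with payoffs (13, 14).
Now find the simultaneous Nash equilibrium.
Labs Inc.'s best replies: Low→R2; Med→R1; High→R2.
Novax's best replies: R0→High; R1→Low; R2→Low; R3→Med.
The unique mutual best reply is (R2, Low), giving (13, 14).
Novax's commitment gain: 14 − 14 = 0.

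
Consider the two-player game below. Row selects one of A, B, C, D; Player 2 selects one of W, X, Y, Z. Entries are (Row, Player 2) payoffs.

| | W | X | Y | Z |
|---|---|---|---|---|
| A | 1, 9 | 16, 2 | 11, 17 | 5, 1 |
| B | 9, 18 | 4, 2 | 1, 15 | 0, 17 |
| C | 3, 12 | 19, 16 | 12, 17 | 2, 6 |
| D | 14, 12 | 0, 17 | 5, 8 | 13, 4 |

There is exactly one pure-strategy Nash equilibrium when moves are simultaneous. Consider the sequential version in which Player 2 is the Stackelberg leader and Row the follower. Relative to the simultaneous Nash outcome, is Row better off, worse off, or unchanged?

Row best-responds to each possible Player 2 move:
- W → Row plays D (best of 1, 9, 3, 14); Player 2 gets 12.
- X → Row plays C (best of 16, 4, 19, 0); Player 2 gets 16.
- Y → Row plays C (best of 11, 1, 12, 5); Player 2 gets 17.
- Z → Row plays D (best of 5, 0, 2, 13); Player 2 gets 4.
Player 2's induced payoffs are 12, 16, 17, 4, so Player 2 commits to Y. Subgame-perfect outcome: (C, Y) with payoffs (12, 17).
Now find the simultaneous Nash equilibrium.
Row's best replies: W→D; X→C; Y→C; Z→D.
Player 2's best replies: A→Y; B→W; C→Y; D→X.
Only (C, Y) has each player best-responding; Nash payoffs (12, 17).
Row earns 12 sequentially versus 12 at the Nash outcome: unchanged.

unchanged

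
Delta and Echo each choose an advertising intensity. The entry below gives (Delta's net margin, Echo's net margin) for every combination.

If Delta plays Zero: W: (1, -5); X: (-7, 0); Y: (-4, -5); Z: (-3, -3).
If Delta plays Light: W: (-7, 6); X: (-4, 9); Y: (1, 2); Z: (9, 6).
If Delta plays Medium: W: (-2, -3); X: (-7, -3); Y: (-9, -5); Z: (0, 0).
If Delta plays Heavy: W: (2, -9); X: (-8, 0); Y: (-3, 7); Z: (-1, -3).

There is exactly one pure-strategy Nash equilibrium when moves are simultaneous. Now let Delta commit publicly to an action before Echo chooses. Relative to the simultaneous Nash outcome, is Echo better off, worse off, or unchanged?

worse off

Echo best-responds to each possible Delta move:
- Zero: Echo compares -5, 0, -5, -3 and picks X; Delta would get -7.
- Light: Echo compares 6, 9, 2, 6 and picks X; Delta would get -4.
- Medium: Echo compares -3, -3, -5, 0 and picks Z; Delta would get 0.
- Heavy: Echo compares -9, 0, 7, -3 and picks Y; Delta would get -3.
Maximizing over -7, -4, 0, -3, Delta chooses Medium. Subgame-perfect outcome: (Medium, Z) with payoffs (0, 0).
Now find the simultaneous Nash equilibrium.
Delta's best replies: W→Heavy; X→Light; Y→Light; Z→Light.
Echo's best replies: Zero→X; Light→X; Medium→Z; Heavy→Y.
Only (Light, X) has each player best-responding; Nash payoffs (-4, 9).
Echo earns 0 sequentially versus 9 at the Nash outcome: worse off.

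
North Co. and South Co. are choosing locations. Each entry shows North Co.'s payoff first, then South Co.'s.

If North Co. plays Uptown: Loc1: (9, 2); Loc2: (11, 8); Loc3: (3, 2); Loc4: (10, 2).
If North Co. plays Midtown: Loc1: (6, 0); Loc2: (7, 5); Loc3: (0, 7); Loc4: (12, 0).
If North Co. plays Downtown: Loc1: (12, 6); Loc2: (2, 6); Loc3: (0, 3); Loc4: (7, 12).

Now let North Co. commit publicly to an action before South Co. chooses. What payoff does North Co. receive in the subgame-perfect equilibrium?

11

Solve by backward induction (North Co. leads).
- Uptown: BR = Loc2, leader payoff 11.
- Midtown: BR = Loc3, leader payoff 0.
- Downtown: BR = Loc4, leader payoff 7.
Maximizing over 11, 0, 7, North Co. chooses Uptown. Subgame-perfect outcome: (Uptown, Loc2) with payoffs (11, 8).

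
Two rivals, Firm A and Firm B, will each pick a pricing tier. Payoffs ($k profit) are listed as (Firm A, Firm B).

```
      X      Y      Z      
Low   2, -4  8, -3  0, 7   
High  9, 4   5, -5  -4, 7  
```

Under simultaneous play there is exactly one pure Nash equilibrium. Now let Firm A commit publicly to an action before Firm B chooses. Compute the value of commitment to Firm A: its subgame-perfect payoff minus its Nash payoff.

Firm B best-responds to each possible Firm A move:
- Low: Firm B compares -4, -3, 7 and picks Z; Firm A would get 0.
- High: Firm B compares 4, -5, 7 and picks Z; Firm A would get -4.
Maximizing over 0, -4, Firm A chooses Low. Subgame-perfect outcome: (Low, Z) with payoffs (0, 7).
For the simultaneous game, intersect best replies.
Firm A's best replies: X→High; Y→Low; Z→Low.
Firm B's best replies: Low→Z; High→Z.
The unique mutual best reply is (Low, Z), giving (0, 7).
Firm A's commitment gain: 0 − 0 = 0.

0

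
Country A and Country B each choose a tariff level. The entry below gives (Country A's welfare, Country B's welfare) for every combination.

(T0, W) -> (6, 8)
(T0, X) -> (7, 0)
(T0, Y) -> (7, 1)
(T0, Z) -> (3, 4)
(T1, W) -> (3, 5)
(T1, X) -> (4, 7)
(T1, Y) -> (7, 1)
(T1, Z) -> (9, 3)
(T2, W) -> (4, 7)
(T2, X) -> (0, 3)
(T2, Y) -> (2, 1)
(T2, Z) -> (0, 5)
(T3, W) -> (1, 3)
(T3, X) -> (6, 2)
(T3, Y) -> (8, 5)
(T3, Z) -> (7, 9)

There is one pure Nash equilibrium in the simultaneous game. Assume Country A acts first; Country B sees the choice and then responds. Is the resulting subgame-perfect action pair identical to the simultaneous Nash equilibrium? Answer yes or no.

no

Country B best-responds to each possible Country A move:
- T0 → Country B plays W (best of 8, 0, 1, 4); Country A gets 6.
- T1 → Country B plays X (best of 5, 7, 1, 3); Country A gets 4.
- T2 → Country B plays W (best of 7, 3, 1, 5); Country A gets 4.
- T3 → Country B plays Z (best of 3, 2, 5, 9); Country A gets 7.
Country A's induced payoffs are 6, 4, 4, 7, so Country A commits to T3. Subgame-perfect outcome: (T3, Z) with payoffs (7, 9).
For the simultaneous game, intersect best replies.
Country A's best replies: W→T0; X→T0; Y→T3; Z→T1.
Country B's best replies: T0→W; T1→X; T2→W; T3→Z.
Only (T0, W) has each player best-responding; Nash payoffs (6, 8).
Sequential outcome (T3, Z) differs from the Nash profile (T0, W).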